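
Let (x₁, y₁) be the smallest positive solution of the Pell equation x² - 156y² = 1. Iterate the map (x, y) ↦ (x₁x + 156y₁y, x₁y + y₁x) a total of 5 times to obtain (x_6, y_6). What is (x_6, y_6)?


Step 1: Find the fundamental solution (x₁, y₁) of x² - 156y² = 1.
  Expand √156 as a continued fraction. a₀ = ⌊√156⌋ = 12; iterate m_{k+1} = d_k·a_k − m_k, d_{k+1} = (156 − m_{k+1}²)/d_k, a_{k+1} = ⌊(a₀ + m_{k+1})/d_{k+1}⌋ (starting m₀ = 0, d₀ = 1), with convergents p_k = a_k·p_{k-1} + p_{k-2}, q_k = a_k·q_{k-1} + q_{k-2} (p₋₁ = 1, q₋₁ = 0):
  k = 0: a₀ = 12; p₀/q₀ = 12/1; p₀² − 156·q₀² = 144 − 156 = -12.
  k = 1: m = 12, d = 12, a = ⌊(12 + 12)/12⌋ = 2; p/q = (2·12 + 1)/(2·1 + 0) = 25/2; p² − 156·q² = 625 − 624 = 1.
  The first convergent with p² − 156·q² = 1 gives the fundamental solution (x₁, y₁) = (25, 2).
Step 2: Apply the recurrence (x_{n+1}, y_{n+1}) = (x₁x_n + 156y₁y_n, x₁y_n + y₁x_n) repeatedly.
  From (x_1, y_1) = (25, 2): x_2 = 25·25 + 156·2·2 = 1249; y_2 = 25·2 + 2·25 = 100.
  From (x_2, y_2) = (1249, 100): x_3 = 25·1249 + 156·2·100 = 62425; y_3 = 25·100 + 2·1249 = 4998.
  From (x_3, y_3) = (62425, 4998): x_4 = 25·62425 + 156·2·4998 = 3120001; y_4 = 25·4998 + 2·62425 = 249800.
  From (x_4, y_4) = (3120001, 249800): x_5 = 25·3120001 + 156·2·249800 = 155937625; y_5 = 25·249800 + 2·3120001 = 12485002.
  From (x_5, y_5) = (155937625, 12485002): x_6 = 25·155937625 + 156·2·12485002 = 7793761249; y_6 = 25·12485002 + 2·155937625 = 624000300.
Step 3: Verify x_6² - 156·y_6² = 60742714406414040001 - 60742714406414040000 = 1 (should be 1). ✓

(x_1, y_1) = (25, 2); (x_6, y_6) = (7793761249, 624000300).


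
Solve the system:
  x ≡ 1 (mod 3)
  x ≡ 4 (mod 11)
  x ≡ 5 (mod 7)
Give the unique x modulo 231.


Moduli 3, 11, 7 are pairwise coprime; by CRT there is a unique solution modulo M = 3 · 11 · 7 = 231.
Solve pairwise, accumulating the modulus:
  Start with x ≡ 1 (mod 3).
  Combine with x ≡ 4 (mod 11): since gcd(3, 11) = 1, we get a unique residue mod 33.
    Write x = 1 + 3·t and substitute into x ≡ 4 (mod 11): 3·t ≡ 4 − 1 = 3 (mod 11).
    The inverse of 3 mod 11 is 4 (since 3·4 = 12 = 1·11 + 1), so t ≡ 4·3 = 12 ≡ 1 (mod 11).
    Then x = 1 + 3·1 = 4, valid modulo lcm(3, 11) = 33: x ≡ 4 (mod 33).
  Combine with x ≡ 5 (mod 7): since gcd(33, 7) = 1, we get a unique residue mod 231.
    Write x = 4 + 33·t and substitute into x ≡ 5 (mod 7): 33·t ≡ 5 − 4 = 1 (mod 7).
    Reduce coefficients mod 7: 5·t ≡ 1 (mod 7).
    The inverse of 5 mod 7 is 3 (since 5·3 = 15 = 2·7 + 1), so t ≡ 3·1 = 3 ≡ 3 (mod 7).
    Then x = 4 + 33·3 = 103, valid modulo lcm(33, 7) = 231: x ≡ 103 (mod 231).
Verify: 103 mod 3 = 1 ✓, 103 mod 11 = 4 ✓, 103 mod 7 = 5 ✓.

x ≡ 103 (mod 231).


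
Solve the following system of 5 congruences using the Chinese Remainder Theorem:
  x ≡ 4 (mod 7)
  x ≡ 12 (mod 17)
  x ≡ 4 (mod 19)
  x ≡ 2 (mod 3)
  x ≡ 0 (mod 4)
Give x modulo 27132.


Product of moduli M = 7 · 17 · 19 · 3 · 4 = 27132.
Merge one congruence at a time:
  Start: x ≡ 4 (mod 7).
  Combine with x ≡ 12 (mod 17); new modulus lcm = 119.
    Write x = 4 + 7·t and substitute into x ≡ 12 (mod 17): 7·t ≡ 12 − 4 = 8 (mod 17).
    The inverse of 7 mod 17 is 5 (since 7·5 = 35 = 2·17 + 1), so t ≡ 5·8 = 40 ≡ 6 (mod 17).
    Then x = 4 + 7·6 = 46, valid modulo lcm(7, 17) = 119: x ≡ 46 (mod 119).
  Combine with x ≡ 4 (mod 19); new modulus lcm = 2261.
    Write x = 46 + 119·t and substitute into x ≡ 4 (mod 19): 119·t ≡ 4 − 46 = -42 (mod 19).
    Reduce coefficients mod 19: 5·t ≡ 15 (mod 19).
    The inverse of 5 mod 19 is 4 (since 5·4 = 20 = 1·19 + 1), so t ≡ 4·15 = 60 ≡ 3 (mod 19).
    Then x = 46 + 119·3 = 403, valid modulo lcm(119, 19) = 2261: x ≡ 403 (mod 2261).
  Combine with x ≡ 2 (mod 3); new modulus lcm = 6783.
    Write x = 403 + 2261·t and substitute into x ≡ 2 (mod 3): 2261·t ≡ 2 − 403 = -401 (mod 3).
    Reduce coefficients mod 3: 2·t ≡ 1 (mod 3).
    The inverse of 2 mod 3 is 2 (since 2·2 = 4 = 1·3 + 1), so t ≡ 2·1 = 2 ≡ 2 (mod 3).
    Then x = 403 + 2261·2 = 4925, valid modulo lcm(2261, 3) = 6783: x ≡ 4925 (mod 6783).
  Combine with x ≡ 0 (mod 4); new modulus lcm = 27132.
    Write x = 4925 + 6783·t and substitute into x ≡ 0 (mod 4): 6783·t ≡ 0 − 4925 = -4925 (mod 4).
    Reduce coefficients mod 4: 3·t ≡ 3 (mod 4).
    The inverse of 3 mod 4 is 3 (since 3·3 = 9 = 2·4 + 1), so t ≡ 3·3 = 9 ≡ 1 (mod 4).
    Then x = 4925 + 6783·1 = 11708, valid modulo lcm(6783, 4) = 27132: x ≡ 11708 (mod 27132).
Verify against each original: 11708 mod 7 = 4, 11708 mod 17 = 12, 11708 mod 19 = 4, 11708 mod 3 = 2, 11708 mod 4 = 0.

x ≡ 11708 (mod 27132).


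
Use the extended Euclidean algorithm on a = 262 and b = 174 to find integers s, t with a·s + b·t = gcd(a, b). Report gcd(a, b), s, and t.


Euclidean algorithm on (262, 174) — divide until remainder is 0:
  262 = 1 · 174 + 88
  174 = 1 · 88 + 86
  88 = 1 · 86 + 2
  86 = 43 · 2 + 0
gcd(262, 174) = 2.
Track Bezout coefficients alongside the remainders: start with r₀ = 262 = a·1 + b·0 (s = 1, t = 0) and r₁ = 174 = a·0 + b·1 (s = 0, t = 1); each new remainder r_{k+1} = r_{k-1} − q_k·r_k inherits s_{k+1} = s_{k-1} − q_k·s_k, t_{k+1} = t_{k-1} − q_k·t_k, so r_k = a·s_k + b·t_k at every step:
  q = 1: r = 88, s = 1 − 1·0 = 1, t = 0 − 1·1 = -1  (check: 262·1 + 174·(-1) = 88)
  q = 1: r = 86, s = 0 − 1·1 = -1, t = 1 − 1·(-1) = 2  (check: 262·(-1) + 174·2 = 86)
  q = 1: r = 2, s = 1 − 1·(-1) = 2, t = -1 − 1·2 = -3  (check: 262·2 + 174·(-3) = 2)
The row with r = 2 (the gcd) gives the Bezout coefficients s = 2, t = -3.
Result: 262 · (2) + 174 · (-3) = 2.

gcd(262, 174) = 2; s = 2, t = -3 (check: 262·2 + 174·(-3) = 2).


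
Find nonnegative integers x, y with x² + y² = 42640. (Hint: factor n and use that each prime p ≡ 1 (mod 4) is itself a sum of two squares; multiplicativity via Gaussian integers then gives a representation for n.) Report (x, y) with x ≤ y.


Step 1: Factor n = 42640 = 2^4 · 5 · 13 · 41.
Step 2: Check the mod-4 condition on each prime factor: 2 = 2 (special); 5 ≡ 1 (mod 4), exponent 1; 13 ≡ 1 (mod 4), exponent 1; 41 ≡ 1 (mod 4), exponent 1.
All primes ≡ 3 (mod 4) appear to even exponent (or don't appear), so by the two-squares theorem n IS expressible as a sum of two squares.
Step 3: Build a representation. Group n = k² · m with k = 4 and m = 5 · 13 · 41 = 2665 (a product of primes ≡ 1 (mod 4)); a representation of m scales to one of n via (k·x)² + (k·y)² = k²(x² + y²). Each prime p ≡ 1 (mod 4) is itself a sum of two squares; find a² by testing p − a² for a perfect square:
  5: 5 − 1² = 4 = 2² ⇒ 5 = 1² + 2².
  13: 13 − 1² = 12, 13 − 2² = 9 = 3² ⇒ 13 = 2² + 3².
  41: 41 − 1² = 40, 41 − 2² = 37, 41 − 3² = 32, 41 − 4² = 25 = 5² ⇒ 41 = 4² + 5².
  Combine using the Brahmagupta–Fibonacci identity (a² + b²)(c² + d²) = (ac − bd)² + (ad + bc)² = (ac + bd)² + (ad − bc)²:
  5 · 13 = 65: from (1² + 2²)(2² + 3²), take (1·2 − 2·3, 1·3 + 2·2) = (2 − 6, 3 + 4) = (-4, 7); dropping signs (only squares matter) gives (4, 7); check 4² + 7² = 16 + 49 = 65 ✓.
  65 · 41 = 2665: from (4² + 7²)(4² + 5²), take (4·4 − 7·5, 4·5 + 7·4) = (16 − 35, 20 + 28) = (-19, 48); dropping signs (only squares matter) gives (19, 48); check 19² + 48² = 361 + 2304 = 2665 ✓.
  Scale by k = 4: (4·19, 4·48) = (76, 192).
Step 4: Order so x ≤ y and verify: 76² + 192² = 5776 + 36864 = 42640 = n. ✓

n = 42640 = 76² + 192² (one valid representation with x ≤ y).


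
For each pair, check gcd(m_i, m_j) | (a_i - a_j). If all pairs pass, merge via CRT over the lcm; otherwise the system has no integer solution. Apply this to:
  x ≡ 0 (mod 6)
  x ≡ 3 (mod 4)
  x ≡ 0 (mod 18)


Moduli 6, 4, 18 are not pairwise coprime, so CRT works modulo lcm(m_i) when all pairwise compatibility conditions hold.
Pairwise compatibility: gcd(m_i, m_j) must divide a_i - a_j for every pair.
Merge one congruence at a time:
  Start: x ≡ 0 (mod 6).
  Combine with x ≡ 3 (mod 4): gcd(6, 4) = 2, and 3 - 0 = 3 is NOT divisible by 2.
    ⇒ system is inconsistent (no integer solution).

No solution (the system is inconsistent).


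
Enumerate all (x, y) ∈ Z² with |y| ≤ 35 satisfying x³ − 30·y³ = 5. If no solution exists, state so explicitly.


The equation is x³ - 30y³ = 5. For fixed y, x³ = 30·y³ + 5, so a solution requires the RHS to be a perfect cube.
Strategy: iterate y from -35 to 35, compute RHS = 30·y³ + 5, and check whether it is a (positive or negative) perfect cube.
Check small values of y:
  y = 0: RHS = 5 is not a perfect cube.
  y = 1: RHS = 35 is not a perfect cube.
  y = -1: RHS = -25 is not a perfect cube.
  y = 2: RHS = 245 is not a perfect cube.
  y = -2: RHS = -235 is not a perfect cube.
  y = 3: RHS = 815 is not a perfect cube.
  y = -3: RHS = -805 is not a perfect cube.
Continuing the search up to |y| = 35 finds no solutions either.
No (x, y) in the scanned range satisfies the equation.

No integer solutions with |y| ≤ 35.


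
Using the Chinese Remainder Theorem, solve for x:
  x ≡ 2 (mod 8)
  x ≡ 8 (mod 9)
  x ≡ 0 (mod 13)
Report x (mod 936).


Moduli 8, 9, 13 are pairwise coprime; by CRT there is a unique solution modulo M = 8 · 9 · 13 = 936.
Solve pairwise, accumulating the modulus:
  Start with x ≡ 2 (mod 8).
  Combine with x ≡ 8 (mod 9): since gcd(8, 9) = 1, we get a unique residue mod 72.
    Write x = 2 + 8·t and substitute into x ≡ 8 (mod 9): 8·t ≡ 8 − 2 = 6 (mod 9).
    The inverse of 8 mod 9 is 8 (since 8·8 = 64 = 7·9 + 1), so t ≡ 8·6 = 48 ≡ 3 (mod 9).
    Then x = 2 + 8·3 = 26, valid modulo lcm(8, 9) = 72: x ≡ 26 (mod 72).
  Combine with x ≡ 0 (mod 13): since gcd(72, 13) = 1, we get a unique residue mod 936.
    Write x = 26 + 72·t and substitute into x ≡ 0 (mod 13): 72·t ≡ 0 − 26 = -26 (mod 13).
    Reduce coefficients mod 13: 7·t ≡ 0 (mod 13).
    The inverse of 7 mod 13 is 2 (since 7·2 = 14 = 1·13 + 1), so t ≡ 2·0 = 0 ≡ 0 (mod 13).
    Then x = 26 + 72·0 = 26, valid modulo lcm(72, 13) = 936: x ≡ 26 (mod 936).
Verify: 26 mod 8 = 2 ✓, 26 mod 9 = 8 ✓, 26 mod 13 = 0 ✓.

x ≡ 26 (mod 936).


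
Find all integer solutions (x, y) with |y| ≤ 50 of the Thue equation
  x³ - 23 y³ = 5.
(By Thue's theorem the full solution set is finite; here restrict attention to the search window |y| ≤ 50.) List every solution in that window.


The equation is x³ - 23y³ = 5. For fixed y, x³ = 23·y³ + 5, so a solution requires the RHS to be a perfect cube.
Strategy: iterate y from -50 to 50, compute RHS = 23·y³ + 5, and check whether it is a (positive or negative) perfect cube.
Check small values of y:
  y = 0: RHS = 5 is not a perfect cube.
  y = 1: RHS = 28 is not a perfect cube.
  y = -1: RHS = -18 is not a perfect cube.
  y = 2: RHS = 189 is not a perfect cube.
  y = -2: RHS = -179 is not a perfect cube.
  y = 3: RHS = 626 is not a perfect cube.
  y = -3: RHS = -616 is not a perfect cube.
Continuing the search up to |y| = 50 finds no solutions either.
No (x, y) in the scanned range satisfies the equation.

No integer solutions with |y| ≤ 50.


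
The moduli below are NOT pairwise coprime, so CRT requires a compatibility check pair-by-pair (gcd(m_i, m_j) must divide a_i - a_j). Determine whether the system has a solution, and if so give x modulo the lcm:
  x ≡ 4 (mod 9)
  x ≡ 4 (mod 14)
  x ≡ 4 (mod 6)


Moduli 9, 14, 6 are not pairwise coprime, so CRT works modulo lcm(m_i) when all pairwise compatibility conditions hold.
Pairwise compatibility: gcd(m_i, m_j) must divide a_i - a_j for every pair.
Merge one congruence at a time:
  Start: x ≡ 4 (mod 9).
  Combine with x ≡ 4 (mod 14): gcd(9, 14) = 1; 4 - 4 = 0, which IS divisible by 1, so compatible.
    Write x = 4 + 9·t and substitute into x ≡ 4 (mod 14): 9·t ≡ 4 − 4 = 0 (mod 14).
    The inverse of 9 mod 14 is 11 (since 9·11 = 99 = 7·14 + 1), so t ≡ 11·0 = 0 ≡ 0 (mod 14).
    Then x = 4 + 9·0 = 4, valid modulo lcm(9, 14) = 126: x ≡ 4 (mod 126).
  Combine with x ≡ 4 (mod 6): gcd(126, 6) = 6; 4 - 4 = 0, which IS divisible by 6, so compatible.
    Write x = 4 + 126·t and substitute into x ≡ 4 (mod 6): 126·t ≡ 4 − 4 = 0 (mod 6).
    Divide the congruence (and modulus) by g = 6: 21·t ≡ 0 (mod 1).
    Modulo 1 every t works; take t = 0.
    Then x = 4 + 126·0 = 4, valid modulo lcm(126, 6) = 126: x ≡ 4 (mod 126).
Verify: 4 mod 9 = 4, 4 mod 14 = 4, 4 mod 6 = 4.

x ≡ 4 (mod 126).


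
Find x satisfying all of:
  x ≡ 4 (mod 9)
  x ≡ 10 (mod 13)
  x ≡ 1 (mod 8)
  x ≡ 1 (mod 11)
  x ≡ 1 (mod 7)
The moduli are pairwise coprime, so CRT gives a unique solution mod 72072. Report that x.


Product of moduli M = 9 · 13 · 8 · 11 · 7 = 72072.
Merge one congruence at a time:
  Start: x ≡ 4 (mod 9).
  Combine with x ≡ 10 (mod 13); new modulus lcm = 117.
    Write x = 4 + 9·t and substitute into x ≡ 10 (mod 13): 9·t ≡ 10 − 4 = 6 (mod 13).
    The inverse of 9 mod 13 is 3 (since 9·3 = 27 = 2·13 + 1), so t ≡ 3·6 = 18 ≡ 5 (mod 13).
    Then x = 4 + 9·5 = 49, valid modulo lcm(9, 13) = 117: x ≡ 49 (mod 117).
  Combine with x ≡ 1 (mod 8); new modulus lcm = 936.
    Write x = 49 + 117·t and substitute into x ≡ 1 (mod 8): 117·t ≡ 1 − 49 = -48 (mod 8).
    Reduce coefficients mod 8: 5·t ≡ 0 (mod 8).
    The inverse of 5 mod 8 is 5 (since 5·5 = 25 = 3·8 + 1), so t ≡ 5·0 = 0 ≡ 0 (mod 8).
    Then x = 49 + 117·0 = 49, valid modulo lcm(117, 8) = 936: x ≡ 49 (mod 936).
  Combine with x ≡ 1 (mod 11); new modulus lcm = 10296.
    Write x = 49 + 936·t and substitute into x ≡ 1 (mod 11): 936·t ≡ 1 − 49 = -48 (mod 11).
    Reduce coefficients mod 11: 1·t ≡ 7 (mod 11).
    So t ≡ 7 (mod 11).
    Then x = 49 + 936·7 = 6601, valid modulo lcm(936, 11) = 10296: x ≡ 6601 (mod 10296).
  Combine with x ≡ 1 (mod 7); new modulus lcm = 72072.
    Write x = 6601 + 10296·t and substitute into x ≡ 1 (mod 7): 10296·t ≡ 1 − 6601 = -6600 (mod 7).
    Reduce coefficients mod 7: 6·t ≡ 1 (mod 7).
    The inverse of 6 mod 7 is 6 (since 6·6 = 36 = 5·7 + 1), so t ≡ 6·1 = 6 ≡ 6 (mod 7).
    Then x = 6601 + 10296·6 = 68377, valid modulo lcm(10296, 7) = 72072: x ≡ 68377 (mod 72072).
Verify against each original: 68377 mod 9 = 4, 68377 mod 13 = 10, 68377 mod 8 = 1, 68377 mod 11 = 1, 68377 mod 7 = 1.

x ≡ 68377 (mod 72072).


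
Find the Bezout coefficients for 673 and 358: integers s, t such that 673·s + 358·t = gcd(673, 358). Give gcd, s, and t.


Euclidean algorithm on (673, 358) — divide until remainder is 0:
  673 = 1 · 358 + 315
  358 = 1 · 315 + 43
  315 = 7 · 43 + 14
  43 = 3 · 14 + 1
  14 = 14 · 1 + 0
gcd(673, 358) = 1.
Track Bezout coefficients alongside the remainders: start with r₀ = 673 = a·1 + b·0 (s = 1, t = 0) and r₁ = 358 = a·0 + b·1 (s = 0, t = 1); each new remainder r_{k+1} = r_{k-1} − q_k·r_k inherits s_{k+1} = s_{k-1} − q_k·s_k, t_{k+1} = t_{k-1} − q_k·t_k, so r_k = a·s_k + b·t_k at every step:
  q = 1: r = 315, s = 1 − 1·0 = 1, t = 0 − 1·1 = -1  (check: 673·1 + 358·(-1) = 315)
  q = 1: r = 43, s = 0 − 1·1 = -1, t = 1 − 1·(-1) = 2  (check: 673·(-1) + 358·2 = 43)
  q = 7: r = 14, s = 1 − 7·(-1) = 8, t = -1 − 7·2 = -15  (check: 673·8 + 358·(-15) = 14)
  q = 3: r = 1, s = -1 − 3·8 = -25, t = 2 − 3·(-15) = 47  (check: 673·(-25) + 358·47 = 1)
The row with r = 1 (the gcd) gives the Bezout coefficients s = -25, t = 47.
Result: 673 · (-25) + 358 · (47) = 1.

gcd(673, 358) = 1; s = -25, t = 47 (check: 673·(-25) + 358·47 = 1).


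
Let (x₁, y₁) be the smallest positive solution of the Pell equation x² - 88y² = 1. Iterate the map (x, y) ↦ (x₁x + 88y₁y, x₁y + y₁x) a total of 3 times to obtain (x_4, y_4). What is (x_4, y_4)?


Step 1: Find the fundamental solution (x₁, y₁) of x² - 88y² = 1.
  Expand √88 as a continued fraction. a₀ = ⌊√88⌋ = 9; iterate m_{k+1} = d_k·a_k − m_k, d_{k+1} = (88 − m_{k+1}²)/d_k, a_{k+1} = ⌊(a₀ + m_{k+1})/d_{k+1}⌋ (starting m₀ = 0, d₀ = 1), with convergents p_k = a_k·p_{k-1} + p_{k-2}, q_k = a_k·q_{k-1} + q_{k-2} (p₋₁ = 1, q₋₁ = 0):
  k = 0: a₀ = 9; p₀/q₀ = 9/1; p₀² − 88·q₀² = 81 − 88 = -7.
  k = 1: m = 9, d = 7, a = ⌊(9 + 9)/7⌋ = 2; p/q = (2·9 + 1)/(2·1 + 0) = 19/2; p² − 88·q² = 361 − 352 = 9.
  k = 2: m = 5, d = 9, a = ⌊(9 + 5)/9⌋ = 1; p/q = (1·19 + 9)/(1·2 + 1) = 28/3; p² − 88·q² = 784 − 792 = -8.
  k = 3: m = 4, d = 8, a = ⌊(9 + 4)/8⌋ = 1; p/q = (1·28 + 19)/(1·3 + 2) = 47/5; p² − 88·q² = 2209 − 2200 = 9.
  k = 4: m = 4, d = 9, a = ⌊(9 + 4)/9⌋ = 1; p/q = (1·47 + 28)/(1·5 + 3) = 75/8; p² − 88·q² = 5625 − 5632 = -7.
  k = 5: m = 5, d = 7, a = ⌊(9 + 5)/7⌋ = 2; p/q = (2·75 + 47)/(2·8 + 5) = 197/21; p² − 88·q² = 38809 − 38808 = 1.
  The first convergent with p² − 88·q² = 1 gives the fundamental solution (x₁, y₁) = (197, 21).
Step 2: Apply the recurrence (x_{n+1}, y_{n+1}) = (x₁x_n + 88y₁y_n, x₁y_n + y₁x_n) repeatedly.
  From (x_1, y_1) = (197, 21): x_2 = 197·197 + 88·21·21 = 77617; y_2 = 197·21 + 21·197 = 8274.
  From (x_2, y_2) = (77617, 8274): x_3 = 197·77617 + 88·21·8274 = 30580901; y_3 = 197·8274 + 21·77617 = 3259935.
  From (x_3, y_3) = (30580901, 3259935): x_4 = 197·30580901 + 88·21·3259935 = 12048797377; y_4 = 197·3259935 + 21·30580901 = 1284406116.
Step 3: Verify x_4² - 88·y_4² = 145173518232002080129 - 145173518232002080128 = 1 (should be 1). ✓

(x_1, y_1) = (197, 21); (x_4, y_4) = (12048797377, 1284406116).


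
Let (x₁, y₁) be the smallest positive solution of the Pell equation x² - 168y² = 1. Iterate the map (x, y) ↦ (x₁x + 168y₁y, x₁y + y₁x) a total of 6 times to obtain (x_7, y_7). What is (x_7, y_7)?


Step 1: Find the fundamental solution (x₁, y₁) of x² - 168y² = 1.
  Expand √168 as a continued fraction. a₀ = ⌊√168⌋ = 12; iterate m_{k+1} = d_k·a_k − m_k, d_{k+1} = (168 − m_{k+1}²)/d_k, a_{k+1} = ⌊(a₀ + m_{k+1})/d_{k+1}⌋ (starting m₀ = 0, d₀ = 1), with convergents p_k = a_k·p_{k-1} + p_{k-2}, q_k = a_k·q_{k-1} + q_{k-2} (p₋₁ = 1, q₋₁ = 0):
  k = 0: a₀ = 12; p₀/q₀ = 12/1; p₀² − 168·q₀² = 144 − 168 = -24.
  k = 1: m = 12, d = 24, a = ⌊(12 + 12)/24⌋ = 1; p/q = (1·12 + 1)/(1·1 + 0) = 13/1; p² − 168·q² = 169 − 168 = 1.
  The first convergent with p² − 168·q² = 1 gives the fundamental solution (x₁, y₁) = (13, 1).
Step 2: Apply the recurrence (x_{n+1}, y_{n+1}) = (x₁x_n + 168y₁y_n, x₁y_n + y₁x_n) repeatedly.
  From (x_1, y_1) = (13, 1): x_2 = 13·13 + 168·1·1 = 337; y_2 = 13·1 + 1·13 = 26.
  From (x_2, y_2) = (337, 26): x_3 = 13·337 + 168·1·26 = 8749; y_3 = 13·26 + 1·337 = 675.
  From (x_3, y_3) = (8749, 675): x_4 = 13·8749 + 168·1·675 = 227137; y_4 = 13·675 + 1·8749 = 17524.
  From (x_4, y_4) = (227137, 17524): x_5 = 13·227137 + 168·1·17524 = 5896813; y_5 = 13·17524 + 1·227137 = 454949.
  From (x_5, y_5) = (5896813, 454949): x_6 = 13·5896813 + 168·1·454949 = 153090001; y_6 = 13·454949 + 1·5896813 = 11811150.
  From (x_6, y_6) = (153090001, 11811150): x_7 = 13·153090001 + 168·1·11811150 = 3974443213; y_7 = 13·11811150 + 1·153090001 = 306634951.
Step 3: Verify x_7² - 168·y_7² = 15796198853361763369 - 15796198853361763368 = 1 (should be 1). ✓

(x_1, y_1) = (13, 1); (x_7, y_7) = (3974443213, 306634951).


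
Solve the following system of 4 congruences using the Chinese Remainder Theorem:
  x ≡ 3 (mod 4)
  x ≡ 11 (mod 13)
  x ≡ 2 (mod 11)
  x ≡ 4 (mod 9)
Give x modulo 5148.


Product of moduli M = 4 · 13 · 11 · 9 = 5148.
Merge one congruence at a time:
  Start: x ≡ 3 (mod 4).
  Combine with x ≡ 11 (mod 13); new modulus lcm = 52.
    Write x = 3 + 4·t and substitute into x ≡ 11 (mod 13): 4·t ≡ 11 − 3 = 8 (mod 13).
    The inverse of 4 mod 13 is 10 (since 4·10 = 40 = 3·13 + 1), so t ≡ 10·8 = 80 ≡ 2 (mod 13).
    Then x = 3 + 4·2 = 11, valid modulo lcm(4, 13) = 52: x ≡ 11 (mod 52).
  Combine with x ≡ 2 (mod 11); new modulus lcm = 572.
    Write x = 11 + 52·t and substitute into x ≡ 2 (mod 11): 52·t ≡ 2 − 11 = -9 (mod 11).
    Reduce coefficients mod 11: 8·t ≡ 2 (mod 11).
    The inverse of 8 mod 11 is 7 (since 8·7 = 56 = 5·11 + 1), so t ≡ 7·2 = 14 ≡ 3 (mod 11).
    Then x = 11 + 52·3 = 167, valid modulo lcm(52, 11) = 572: x ≡ 167 (mod 572).
  Combine with x ≡ 4 (mod 9); new modulus lcm = 5148.
    Write x = 167 + 572·t and substitute into x ≡ 4 (mod 9): 572·t ≡ 4 − 167 = -163 (mod 9).
    Reduce coefficients mod 9: 5·t ≡ 8 (mod 9).
    The inverse of 5 mod 9 is 2 (since 5·2 = 10 = 1·9 + 1), so t ≡ 2·8 = 16 ≡ 7 (mod 9).
    Then x = 167 + 572·7 = 4171, valid modulo lcm(572, 9) = 5148: x ≡ 4171 (mod 5148).
Verify against each original: 4171 mod 4 = 3, 4171 mod 13 = 11, 4171 mod 11 = 2, 4171 mod 9 = 4.

x ≡ 4171 (mod 5148).


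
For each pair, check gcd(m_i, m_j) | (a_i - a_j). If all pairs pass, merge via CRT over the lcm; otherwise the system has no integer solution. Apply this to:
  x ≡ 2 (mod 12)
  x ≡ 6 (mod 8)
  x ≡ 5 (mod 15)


Moduli 12, 8, 15 are not pairwise coprime, so CRT works modulo lcm(m_i) when all pairwise compatibility conditions hold.
Pairwise compatibility: gcd(m_i, m_j) must divide a_i - a_j for every pair.
Merge one congruence at a time:
  Start: x ≡ 2 (mod 12).
  Combine with x ≡ 6 (mod 8): gcd(12, 8) = 4; 6 - 2 = 4, which IS divisible by 4, so compatible.
    Write x = 2 + 12·t and substitute into x ≡ 6 (mod 8): 12·t ≡ 6 − 2 = 4 (mod 8).
    Divide the congruence (and modulus) by g = 4: 3·t ≡ 1 (mod 2).
    Reduce coefficients mod 2: 1·t ≡ 1 (mod 2).
    So t ≡ 1 (mod 2).
    Then x = 2 + 12·1 = 14, valid modulo lcm(12, 8) = 24: x ≡ 14 (mod 24).
  Combine with x ≡ 5 (mod 15): gcd(24, 15) = 3; 5 - 14 = -9, which IS divisible by 3, so compatible.
    Write x = 14 + 24·t and substitute into x ≡ 5 (mod 15): 24·t ≡ 5 − 14 = -9 (mod 15).
    Divide the congruence (and modulus) by g = 3: 8·t ≡ -3 (mod 5).
    Reduce coefficients mod 5: 3·t ≡ 2 (mod 5).
    The inverse of 3 mod 5 is 2 (since 3·2 = 6 = 1·5 + 1), so t ≡ 2·2 = 4 ≡ 4 (mod 5).
    Then x = 14 + 24·4 = 110, valid modulo lcm(24, 15) = 120: x ≡ 110 (mod 120).
Verify: 110 mod 12 = 2, 110 mod 8 = 6, 110 mod 15 = 5.

x ≡ 110 (mod 120).


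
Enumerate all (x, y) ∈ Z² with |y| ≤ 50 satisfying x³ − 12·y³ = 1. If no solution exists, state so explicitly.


The equation is x³ - 12y³ = 1. For fixed y, x³ = 12·y³ + 1, so a solution requires the RHS to be a perfect cube.
Strategy: iterate y from -50 to 50, compute RHS = 12·y³ + 1, and check whether it is a (positive or negative) perfect cube.
Check small values of y:
  y = 0: RHS = 1 = (1)³ ⇒ x = 1 works.
  y = 1: RHS = 13 is not a perfect cube.
  y = -1: RHS = -11 is not a perfect cube.
  y = 2: RHS = 97 is not a perfect cube.
  y = -2: RHS = -95 is not a perfect cube.
  y = 3: RHS = 325 is not a perfect cube.
  y = -3: RHS = -323 is not a perfect cube.
Continuing the search up to |y| = 50 finds no further solutions beyond those listed.
Collected solutions: (1, 0).

Solutions (with |y| ≤ 50): (1, 0).


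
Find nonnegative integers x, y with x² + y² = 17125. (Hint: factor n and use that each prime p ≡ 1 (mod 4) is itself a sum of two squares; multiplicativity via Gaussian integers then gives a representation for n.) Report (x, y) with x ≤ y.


Step 1: Factor n = 17125 = 5^3 · 137.
Step 2: Check the mod-4 condition on each prime factor: 5 ≡ 1 (mod 4), exponent 3; 137 ≡ 1 (mod 4), exponent 1.
All primes ≡ 3 (mod 4) appear to even exponent (or don't appear), so by the two-squares theorem n IS expressible as a sum of two squares.
Step 3: Build a representation. Group n = k² · m with k = 5 and m = 5 · 137 = 685 (a product of primes ≡ 1 (mod 4)); a representation of m scales to one of n via (k·x)² + (k·y)² = k²(x² + y²). Each prime p ≡ 1 (mod 4) is itself a sum of two squares; find a² by testing p − a² for a perfect square:
  5: 5 − 1² = 4 = 2² ⇒ 5 = 1² + 2².
  137: 137 − 1² = 136, 137 − 2² = 133, 137 − 3² = 128, 137 − 4² = 121 = 11² ⇒ 137 = 4² + 11².
  Combine using the Brahmagupta–Fibonacci identity (a² + b²)(c² + d²) = (ac − bd)² + (ad + bc)² = (ac + bd)² + (ad − bc)²:
  5 · 137 = 685: from (1² + 2²)(4² + 11²), take (1·4 − 2·11, 1·11 + 2·4) = (4 − 22, 11 + 8) = (-18, 19); dropping signs (only squares matter) gives (18, 19); check 18² + 19² = 324 + 361 = 685 ✓.
  Scale by k = 5: (5·18, 5·19) = (90, 95).
Step 4: Order so x ≤ y and verify: 90² + 95² = 8100 + 9025 = 17125 = n. ✓

n = 17125 = 90² + 95² (one valid representation with x ≤ y).


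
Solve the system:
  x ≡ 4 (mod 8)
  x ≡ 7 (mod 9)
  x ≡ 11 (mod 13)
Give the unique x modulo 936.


Moduli 8, 9, 13 are pairwise coprime; by CRT there is a unique solution modulo M = 8 · 9 · 13 = 936.
Solve pairwise, accumulating the modulus:
  Start with x ≡ 4 (mod 8).
  Combine with x ≡ 7 (mod 9): since gcd(8, 9) = 1, we get a unique residue mod 72.
    Write x = 4 + 8·t and substitute into x ≡ 7 (mod 9): 8·t ≡ 7 − 4 = 3 (mod 9).
    The inverse of 8 mod 9 is 8 (since 8·8 = 64 = 7·9 + 1), so t ≡ 8·3 = 24 ≡ 6 (mod 9).
    Then x = 4 + 8·6 = 52, valid modulo lcm(8, 9) = 72: x ≡ 52 (mod 72).
  Combine with x ≡ 11 (mod 13): since gcd(72, 13) = 1, we get a unique residue mod 936.
    Write x = 52 + 72·t and substitute into x ≡ 11 (mod 13): 72·t ≡ 11 − 52 = -41 (mod 13).
    Reduce coefficients mod 13: 7·t ≡ 11 (mod 13).
    The inverse of 7 mod 13 is 2 (since 7·2 = 14 = 1·13 + 1), so t ≡ 2·11 = 22 ≡ 9 (mod 13).
    Then x = 52 + 72·9 = 700, valid modulo lcm(72, 13) = 936: x ≡ 700 (mod 936).
Verify: 700 mod 8 = 4 ✓, 700 mod 9 = 7 ✓, 700 mod 13 = 11 ✓.

x ≡ 700 (mod 936).


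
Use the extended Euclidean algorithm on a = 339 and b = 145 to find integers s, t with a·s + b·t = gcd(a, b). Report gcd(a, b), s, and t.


Euclidean algorithm on (339, 145) — divide until remainder is 0:
  339 = 2 · 145 + 49
  145 = 2 · 49 + 47
  49 = 1 · 47 + 2
  47 = 23 · 2 + 1
  2 = 2 · 1 + 0
gcd(339, 145) = 1.
Track Bezout coefficients alongside the remainders: start with r₀ = 339 = a·1 + b·0 (s = 1, t = 0) and r₁ = 145 = a·0 + b·1 (s = 0, t = 1); each new remainder r_{k+1} = r_{k-1} − q_k·r_k inherits s_{k+1} = s_{k-1} − q_k·s_k, t_{k+1} = t_{k-1} − q_k·t_k, so r_k = a·s_k + b·t_k at every step:
  q = 2: r = 49, s = 1 − 2·0 = 1, t = 0 − 2·1 = -2  (check: 339·1 + 145·(-2) = 49)
  q = 2: r = 47, s = 0 − 2·1 = -2, t = 1 − 2·(-2) = 5  (check: 339·(-2) + 145·5 = 47)
  q = 1: r = 2, s = 1 − 1·(-2) = 3, t = -2 − 1·5 = -7  (check: 339·3 + 145·(-7) = 2)
  q = 23: r = 1, s = -2 − 23·3 = -71, t = 5 − 23·(-7) = 166  (check: 339·(-71) + 145·166 = 1)
The row with r = 1 (the gcd) gives the Bezout coefficients s = -71, t = 166.
Result: 339 · (-71) + 145 · (166) = 1.

gcd(339, 145) = 1; s = -71, t = 166 (check: 339·(-71) + 145·166 = 1).


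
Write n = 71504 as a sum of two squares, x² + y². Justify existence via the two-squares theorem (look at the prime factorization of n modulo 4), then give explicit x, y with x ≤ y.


Step 1: Factor n = 71504 = 2^4 · 41 · 109.
Step 2: Check the mod-4 condition on each prime factor: 2 = 2 (special); 41 ≡ 1 (mod 4), exponent 1; 109 ≡ 1 (mod 4), exponent 1.
All primes ≡ 3 (mod 4) appear to even exponent (or don't appear), so by the two-squares theorem n IS expressible as a sum of two squares.
Step 3: Build a representation. Group n = k² · m with k = 4 and m = 41 · 109 = 4469 (a product of primes ≡ 1 (mod 4)); a representation of m scales to one of n via (k·x)² + (k·y)² = k²(x² + y²). Each prime p ≡ 1 (mod 4) is itself a sum of two squares; find a² by testing p − a² for a perfect square:
  41: 41 − 1² = 40, 41 − 2² = 37, 41 − 3² = 32, 41 − 4² = 25 = 5² ⇒ 41 = 4² + 5².
  109: 109 − 1² = 108, 109 − 2² = 105, 109 − 3² = 100 = 10² ⇒ 109 = 3² + 10².
  Combine using the Brahmagupta–Fibonacci identity (a² + b²)(c² + d²) = (ac − bd)² + (ad + bc)² = (ac + bd)² + (ad − bc)²:
  41 · 109 = 4469: from (4² + 5²)(3² + 10²), take (4·3 − 5·10, 4·10 + 5·3) = (12 − 50, 40 + 15) = (-38, 55); dropping signs (only squares matter) gives (38, 55); check 38² + 55² = 1444 + 3025 = 4469 ✓.
  Scale by k = 4: (4·38, 4·55) = (152, 220).
Step 4: Order so x ≤ y and verify: 152² + 220² = 23104 + 48400 = 71504 = n. ✓

n = 71504 = 152² + 220² (one valid representation with x ≤ y).


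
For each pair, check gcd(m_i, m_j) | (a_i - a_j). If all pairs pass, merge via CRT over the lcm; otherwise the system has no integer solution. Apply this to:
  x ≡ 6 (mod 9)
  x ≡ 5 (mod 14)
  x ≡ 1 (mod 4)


Moduli 9, 14, 4 are not pairwise coprime, so CRT works modulo lcm(m_i) when all pairwise compatibility conditions hold.
Pairwise compatibility: gcd(m_i, m_j) must divide a_i - a_j for every pair.
Merge one congruence at a time:
  Start: x ≡ 6 (mod 9).
  Combine with x ≡ 5 (mod 14): gcd(9, 14) = 1; 5 - 6 = -1, which IS divisible by 1, so compatible.
    Write x = 6 + 9·t and substitute into x ≡ 5 (mod 14): 9·t ≡ 5 − 6 = -1 (mod 14).
    Reduce coefficients mod 14: 9·t ≡ 13 (mod 14).
    The inverse of 9 mod 14 is 11 (since 9·11 = 99 = 7·14 + 1), so t ≡ 11·13 = 143 ≡ 3 (mod 14).
    Then x = 6 + 9·3 = 33, valid modulo lcm(9, 14) = 126: x ≡ 33 (mod 126).
  Combine with x ≡ 1 (mod 4): gcd(126, 4) = 2; 1 - 33 = -32, which IS divisible by 2, so compatible.
    Write x = 33 + 126·t and substitute into x ≡ 1 (mod 4): 126·t ≡ 1 − 33 = -32 (mod 4).
    Divide the congruence (and modulus) by g = 2: 63·t ≡ -16 (mod 2).
    Reduce coefficients mod 2: 1·t ≡ 0 (mod 2).
    So t ≡ 0 (mod 2).
    Then x = 33 + 126·0 = 33, valid modulo lcm(126, 4) = 252: x ≡ 33 (mod 252).
Verify: 33 mod 9 = 6, 33 mod 14 = 5, 33 mod 4 = 1.

x ≡ 33 (mod 252).


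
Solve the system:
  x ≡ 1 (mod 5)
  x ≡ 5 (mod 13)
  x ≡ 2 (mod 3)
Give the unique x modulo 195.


Moduli 5, 13, 3 are pairwise coprime; by CRT there is a unique solution modulo M = 5 · 13 · 3 = 195.
Solve pairwise, accumulating the modulus:
  Start with x ≡ 1 (mod 5).
  Combine with x ≡ 5 (mod 13): since gcd(5, 13) = 1, we get a unique residue mod 65.
    Write x = 1 + 5·t and substitute into x ≡ 5 (mod 13): 5·t ≡ 5 − 1 = 4 (mod 13).
    The inverse of 5 mod 13 is 8 (since 5·8 = 40 = 3·13 + 1), so t ≡ 8·4 = 32 ≡ 6 (mod 13).
    Then x = 1 + 5·6 = 31, valid modulo lcm(5, 13) = 65: x ≡ 31 (mod 65).
  Combine with x ≡ 2 (mod 3): since gcd(65, 3) = 1, we get a unique residue mod 195.
    Write x = 31 + 65·t and substitute into x ≡ 2 (mod 3): 65·t ≡ 2 − 31 = -29 (mod 3).
    Reduce coefficients mod 3: 2·t ≡ 1 (mod 3).
    The inverse of 2 mod 3 is 2 (since 2·2 = 4 = 1·3 + 1), so t ≡ 2·1 = 2 ≡ 2 (mod 3).
    Then x = 31 + 65·2 = 161, valid modulo lcm(65, 3) = 195: x ≡ 161 (mod 195).
Verify: 161 mod 5 = 1 ✓, 161 mod 13 = 5 ✓, 161 mod 3 = 2 ✓.

x ≡ 161 (mod 195).


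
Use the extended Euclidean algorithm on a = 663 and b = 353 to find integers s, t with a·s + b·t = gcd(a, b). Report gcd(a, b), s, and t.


Euclidean algorithm on (663, 353) — divide until remainder is 0:
  663 = 1 · 353 + 310
  353 = 1 · 310 + 43
  310 = 7 · 43 + 9
  43 = 4 · 9 + 7
  9 = 1 · 7 + 2
  7 = 3 · 2 + 1
  2 = 2 · 1 + 0
gcd(663, 353) = 1.
Track Bezout coefficients alongside the remainders: start with r₀ = 663 = a·1 + b·0 (s = 1, t = 0) and r₁ = 353 = a·0 + b·1 (s = 0, t = 1); each new remainder r_{k+1} = r_{k-1} − q_k·r_k inherits s_{k+1} = s_{k-1} − q_k·s_k, t_{k+1} = t_{k-1} − q_k·t_k, so r_k = a·s_k + b·t_k at every step:
  q = 1: r = 310, s = 1 − 1·0 = 1, t = 0 − 1·1 = -1  (check: 663·1 + 353·(-1) = 310)
  q = 1: r = 43, s = 0 − 1·1 = -1, t = 1 − 1·(-1) = 2  (check: 663·(-1) + 353·2 = 43)
  q = 7: r = 9, s = 1 − 7·(-1) = 8, t = -1 − 7·2 = -15  (check: 663·8 + 353·(-15) = 9)
  q = 4: r = 7, s = -1 − 4·8 = -33, t = 2 − 4·(-15) = 62  (check: 663·(-33) + 353·62 = 7)
  q = 1: r = 2, s = 8 − 1·(-33) = 41, t = -15 − 1·62 = -77  (check: 663·41 + 353·(-77) = 2)
  q = 3: r = 1, s = -33 − 3·41 = -156, t = 62 − 3·(-77) = 293  (check: 663·(-156) + 353·293 = 1)
The row with r = 1 (the gcd) gives the Bezout coefficients s = -156, t = 293.
Result: 663 · (-156) + 353 · (293) = 1.

gcd(663, 353) = 1; s = -156, t = 293 (check: 663·(-156) + 353·293 = 1).


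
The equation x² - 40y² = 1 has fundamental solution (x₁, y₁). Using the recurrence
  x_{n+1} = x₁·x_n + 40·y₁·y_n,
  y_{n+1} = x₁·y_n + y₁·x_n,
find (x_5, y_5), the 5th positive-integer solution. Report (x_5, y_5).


Step 1: Find the fundamental solution (x₁, y₁) of x² - 40y² = 1.
  Expand √40 as a continued fraction. a₀ = ⌊√40⌋ = 6; iterate m_{k+1} = d_k·a_k − m_k, d_{k+1} = (40 − m_{k+1}²)/d_k, a_{k+1} = ⌊(a₀ + m_{k+1})/d_{k+1}⌋ (starting m₀ = 0, d₀ = 1), with convergents p_k = a_k·p_{k-1} + p_{k-2}, q_k = a_k·q_{k-1} + q_{k-2} (p₋₁ = 1, q₋₁ = 0):
  k = 0: a₀ = 6; p₀/q₀ = 6/1; p₀² − 40·q₀² = 36 − 40 = -4.
  k = 1: m = 6, d = 4, a = ⌊(6 + 6)/4⌋ = 3; p/q = (3·6 + 1)/(3·1 + 0) = 19/3; p² − 40·q² = 361 − 360 = 1.
  The first convergent with p² − 40·q² = 1 gives the fundamental solution (x₁, y₁) = (19, 3).
Step 2: Apply the recurrence (x_{n+1}, y_{n+1}) = (x₁x_n + 40y₁y_n, x₁y_n + y₁x_n) repeatedly.
  From (x_1, y_1) = (19, 3): x_2 = 19·19 + 40·3·3 = 721; y_2 = 19·3 + 3·19 = 114.
  From (x_2, y_2) = (721, 114): x_3 = 19·721 + 40·3·114 = 27379; y_3 = 19·114 + 3·721 = 4329.
  From (x_3, y_3) = (27379, 4329): x_4 = 19·27379 + 40·3·4329 = 1039681; y_4 = 19·4329 + 3·27379 = 164388.
  From (x_4, y_4) = (1039681, 164388): x_5 = 19·1039681 + 40·3·164388 = 39480499; y_5 = 19·164388 + 3·1039681 = 6242415.
Step 3: Verify x_5² - 40·y_5² = 1558709801289001 - 1558709801289000 = 1 (should be 1). ✓

(x_1, y_1) = (19, 3); (x_5, y_5) = (39480499, 6242415).


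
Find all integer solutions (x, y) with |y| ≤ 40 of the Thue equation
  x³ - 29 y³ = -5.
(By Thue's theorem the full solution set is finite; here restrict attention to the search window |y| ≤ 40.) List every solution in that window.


The equation is x³ - 29y³ = -5. For fixed y, x³ = 29·y³ − 5, so a solution requires the RHS to be a perfect cube.
Strategy: iterate y from -40 to 40, compute RHS = 29·y³ − 5, and check whether it is a (positive or negative) perfect cube.
Check small values of y:
  y = 0: RHS = -5 is not a perfect cube.
  y = 1: RHS = 24 is not a perfect cube.
  y = -1: RHS = -34 is not a perfect cube.
  y = 2: RHS = 227 is not a perfect cube.
  y = -2: RHS = -237 is not a perfect cube.
  y = 3: RHS = 778 is not a perfect cube.
  y = -3: RHS = -788 is not a perfect cube.
Continuing the search up to |y| = 40 finds no solutions either.
No (x, y) in the scanned range satisfies the equation.

No integer solutions with |y| ≤ 40.


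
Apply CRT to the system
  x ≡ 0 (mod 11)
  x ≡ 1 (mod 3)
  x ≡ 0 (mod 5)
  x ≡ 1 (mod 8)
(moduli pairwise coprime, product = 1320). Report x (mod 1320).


Product of moduli M = 11 · 3 · 5 · 8 = 1320.
Merge one congruence at a time:
  Start: x ≡ 0 (mod 11).
  Combine with x ≡ 1 (mod 3); new modulus lcm = 33.
    Write x = 0 + 11·t and substitute into x ≡ 1 (mod 3): 11·t ≡ 1 − 0 = 1 (mod 3).
    Reduce coefficients mod 3: 2·t ≡ 1 (mod 3).
    The inverse of 2 mod 3 is 2 (since 2·2 = 4 = 1·3 + 1), so t ≡ 2·1 = 2 ≡ 2 (mod 3).
    Then x = 0 + 11·2 = 22, valid modulo lcm(11, 3) = 33: x ≡ 22 (mod 33).
  Combine with x ≡ 0 (mod 5); new modulus lcm = 165.
    Write x = 22 + 33·t and substitute into x ≡ 0 (mod 5): 33·t ≡ 0 − 22 = -22 (mod 5).
    Reduce coefficients mod 5: 3·t ≡ 3 (mod 5).
    The inverse of 3 mod 5 is 2 (since 3·2 = 6 = 1·5 + 1), so t ≡ 2·3 = 6 ≡ 1 (mod 5).
    Then x = 22 + 33·1 = 55, valid modulo lcm(33, 5) = 165: x ≡ 55 (mod 165).
  Combine with x ≡ 1 (mod 8); new modulus lcm = 1320.
    Write x = 55 + 165·t and substitute into x ≡ 1 (mod 8): 165·t ≡ 1 − 55 = -54 (mod 8).
    Reduce coefficients mod 8: 5·t ≡ 2 (mod 8).
    The inverse of 5 mod 8 is 5 (since 5·5 = 25 = 3·8 + 1), so t ≡ 5·2 = 10 ≡ 2 (mod 8).
    Then x = 55 + 165·2 = 385, valid modulo lcm(165, 8) = 1320: x ≡ 385 (mod 1320).
Verify against each original: 385 mod 11 = 0, 385 mod 3 = 1, 385 mod 5 = 0, 385 mod 8 = 1.

x ≡ 385 (mod 1320).


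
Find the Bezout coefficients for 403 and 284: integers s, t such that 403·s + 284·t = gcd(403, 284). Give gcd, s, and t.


Euclidean algorithm on (403, 284) — divide until remainder is 0:
  403 = 1 · 284 + 119
  284 = 2 · 119 + 46
  119 = 2 · 46 + 27
  46 = 1 · 27 + 19
  27 = 1 · 19 + 8
  19 = 2 · 8 + 3
  8 = 2 · 3 + 2
  3 = 1 · 2 + 1
  2 = 2 · 1 + 0
gcd(403, 284) = 1.
Track Bezout coefficients alongside the remainders: start with r₀ = 403 = a·1 + b·0 (s = 1, t = 0) and r₁ = 284 = a·0 + b·1 (s = 0, t = 1); each new remainder r_{k+1} = r_{k-1} − q_k·r_k inherits s_{k+1} = s_{k-1} − q_k·s_k, t_{k+1} = t_{k-1} − q_k·t_k, so r_k = a·s_k + b·t_k at every step:
  q = 1: r = 119, s = 1 − 1·0 = 1, t = 0 − 1·1 = -1  (check: 403·1 + 284·(-1) = 119)
  q = 2: r = 46, s = 0 − 2·1 = -2, t = 1 − 2·(-1) = 3  (check: 403·(-2) + 284·3 = 46)
  q = 2: r = 27, s = 1 − 2·(-2) = 5, t = -1 − 2·3 = -7  (check: 403·5 + 284·(-7) = 27)
  q = 1: r = 19, s = -2 − 1·5 = -7, t = 3 − 1·(-7) = 10  (check: 403·(-7) + 284·10 = 19)
  q = 1: r = 8, s = 5 − 1·(-7) = 12, t = -7 − 1·10 = -17  (check: 403·12 + 284·(-17) = 8)
  q = 2: r = 3, s = -7 − 2·12 = -31, t = 10 − 2·(-17) = 44  (check: 403·(-31) + 284·44 = 3)
  q = 2: r = 2, s = 12 − 2·(-31) = 74, t = -17 − 2·44 = -105  (check: 403·74 + 284·(-105) = 2)
  q = 1: r = 1, s = -31 − 1·74 = -105, t = 44 − 1·(-105) = 149  (check: 403·(-105) + 284·149 = 1)
The row with r = 1 (the gcd) gives the Bezout coefficients s = -105, t = 149.
Result: 403 · (-105) + 284 · (149) = 1.

gcd(403, 284) = 1; s = -105, t = 149 (check: 403·(-105) + 284·149 = 1).


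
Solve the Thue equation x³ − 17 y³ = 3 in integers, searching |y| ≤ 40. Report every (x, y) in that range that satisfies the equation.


The equation is x³ - 17y³ = 3. For fixed y, x³ = 17·y³ + 3, so a solution requires the RHS to be a perfect cube.
Strategy: iterate y from -40 to 40, compute RHS = 17·y³ + 3, and check whether it is a (positive or negative) perfect cube.
Check small values of y:
  y = 0: RHS = 3 is not a perfect cube.
  y = 1: RHS = 20 is not a perfect cube.
  y = -1: RHS = -14 is not a perfect cube.
  y = 2: RHS = 139 is not a perfect cube.
  y = -2: RHS = -133 is not a perfect cube.
  y = 3: RHS = 462 is not a perfect cube.
  y = -3: RHS = -456 is not a perfect cube.
Continuing the search up to |y| = 40 finds no solutions either.
No (x, y) in the scanned range satisfies the equation.

No integer solutions with |y| ≤ 40.


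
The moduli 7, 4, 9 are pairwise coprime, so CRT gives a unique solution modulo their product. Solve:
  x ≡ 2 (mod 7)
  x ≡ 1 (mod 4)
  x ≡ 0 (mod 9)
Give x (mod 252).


Moduli 7, 4, 9 are pairwise coprime; by CRT there is a unique solution modulo M = 7 · 4 · 9 = 252.
Solve pairwise, accumulating the modulus:
  Start with x ≡ 2 (mod 7).
  Combine with x ≡ 1 (mod 4): since gcd(7, 4) = 1, we get a unique residue mod 28.
    Write x = 2 + 7·t and substitute into x ≡ 1 (mod 4): 7·t ≡ 1 − 2 = -1 (mod 4).
    Reduce coefficients mod 4: 3·t ≡ 3 (mod 4).
    The inverse of 3 mod 4 is 3 (since 3·3 = 9 = 2·4 + 1), so t ≡ 3·3 = 9 ≡ 1 (mod 4).
    Then x = 2 + 7·1 = 9, valid modulo lcm(7, 4) = 28: x ≡ 9 (mod 28).
  Combine with x ≡ 0 (mod 9): since gcd(28, 9) = 1, we get a unique residue mod 252.
    Write x = 9 + 28·t and substitute into x ≡ 0 (mod 9): 28·t ≡ 0 − 9 = -9 (mod 9).
    Reduce coefficients mod 9: 1·t ≡ 0 (mod 9).
    So t ≡ 0 (mod 9).
    Then x = 9 + 28·0 = 9, valid modulo lcm(28, 9) = 252: x ≡ 9 (mod 252).
Verify: 9 mod 7 = 2 ✓, 9 mod 4 = 1 ✓, 9 mod 9 = 0 ✓.

x ≡ 9 (mod 252).
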